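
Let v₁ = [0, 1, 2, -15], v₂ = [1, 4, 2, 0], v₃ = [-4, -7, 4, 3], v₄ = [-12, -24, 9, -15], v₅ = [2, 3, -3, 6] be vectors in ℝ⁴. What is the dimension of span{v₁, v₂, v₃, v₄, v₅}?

dim = 3

Apply Gaussian elimination to the matrix whose rows are v₁, v₂, v₃, v₄, v₅.
Reduction leaves 3 leading entries, giving rank 3.
(With 5 elements in a 4-dimensional space the rank is at most 4.)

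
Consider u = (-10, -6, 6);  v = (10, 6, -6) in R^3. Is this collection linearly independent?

linearly dependent

Place the vectors as rows of a 2×3 matrix and reduce to echelon form.
The reduction yields 1 nonzero row, so the rank is 1.
Since rank 1 < 2, the set is linearly dependent.
Indeed u + v = 0.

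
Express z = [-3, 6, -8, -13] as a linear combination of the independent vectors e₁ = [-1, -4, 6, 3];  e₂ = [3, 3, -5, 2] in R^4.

Set up the augmented matrix [e₁ | e₂ | z] and row-reduce.
The system has the unique solution (α₁, α₂) = (-3, -2).

z = -3e₁ - 2e₂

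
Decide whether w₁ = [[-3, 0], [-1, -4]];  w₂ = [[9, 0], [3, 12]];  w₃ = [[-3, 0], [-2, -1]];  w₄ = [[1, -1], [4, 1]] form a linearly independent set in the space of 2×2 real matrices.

Write each element as a coordinate vector in ℝ⁴ using {E₁₁, E₁₂, E₂₁, E₂₂}.
The matrix [w₁|w₂|w₃|w₄] has determinant 0.
A zero determinant means the columns are linearly dependent.
Indeed 3w₁ + w₂ = 0.

linearly dependent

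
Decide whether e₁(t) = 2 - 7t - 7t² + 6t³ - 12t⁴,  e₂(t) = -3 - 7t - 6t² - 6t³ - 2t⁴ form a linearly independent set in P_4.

linearly independent

Write each element as a coordinate vector in ℝ⁵ using {1, t, …, t⁴}.
Place the vectors as rows of a 2×5 matrix and reduce to echelon form.
The reduction yields 2 nonzero rows, so the rank is 2.
Since rank = 2 (the number of vectors), the set is linearly independent.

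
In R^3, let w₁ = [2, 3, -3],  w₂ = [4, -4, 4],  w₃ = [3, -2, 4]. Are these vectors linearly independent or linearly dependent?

Row-reduce the matrix whose columns are w₁, w₂, w₃.
The reduction yields 3 nonzero rows, so the rank is 3.
Since rank = 3 (the number of vectors), the set is linearly independent.

linearly independent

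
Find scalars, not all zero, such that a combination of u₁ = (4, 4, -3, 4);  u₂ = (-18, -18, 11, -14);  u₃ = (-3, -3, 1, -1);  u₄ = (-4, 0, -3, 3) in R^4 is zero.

3u₁ + u₂ - 2u₃ = 0

Row-reduce the matrix with u₁, u₂, u₃, u₄ as columns; the null space gives the coefficients.
One solution (up to scaling) is (3, 1, -2, 0).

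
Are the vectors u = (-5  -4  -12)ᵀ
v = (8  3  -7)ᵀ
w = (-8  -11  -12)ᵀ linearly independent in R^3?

Place the vectors as rows of a 3×3 matrix and reduce to echelon form.
The reduction yields 3 nonzero rows, so the rank is 3.
Since rank = 3 (the number of vectors), the set is linearly independent.

linearly independent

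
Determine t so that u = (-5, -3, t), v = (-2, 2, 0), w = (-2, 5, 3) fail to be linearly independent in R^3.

The set is linearly dependent precisely when det[u; v; w] = 0.
Cofactor expansion gives det = -6*t - 48.
Solving -6*t - 48 = 0 yields t = -8.

t = -8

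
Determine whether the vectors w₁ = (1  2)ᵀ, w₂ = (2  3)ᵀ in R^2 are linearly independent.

Place the vectors as rows of a 2×2 matrix and reduce to echelon form.
The reduction yields 2 nonzero rows, so the rank is 2.
Since rank = 2 (the number of vectors), the set is linearly independent.

linearly independent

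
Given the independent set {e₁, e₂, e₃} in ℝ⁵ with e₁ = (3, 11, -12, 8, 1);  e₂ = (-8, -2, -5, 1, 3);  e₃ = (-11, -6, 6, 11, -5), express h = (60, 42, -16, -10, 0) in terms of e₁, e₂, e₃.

Set up the augmented matrix [e₁ | e₂ | e₃ | h] and row-reduce.
The system has the unique solution (c₁, c₂, c₃) = (2, -4, -2).

h = 2e₁ - 4e₂ - 2e₃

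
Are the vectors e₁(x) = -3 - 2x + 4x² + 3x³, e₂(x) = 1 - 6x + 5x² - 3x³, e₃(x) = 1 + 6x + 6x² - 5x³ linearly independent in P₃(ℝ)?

Take coordinates with respect to the standard basis {1, x, …, x³}.
Place the vectors as rows of a 3×4 matrix and reduce to echelon form.
The reduction yields 3 nonzero rows, so the rank is 3.
Since rank = 3 (the number of vectors), the set is linearly independent.

linearly independent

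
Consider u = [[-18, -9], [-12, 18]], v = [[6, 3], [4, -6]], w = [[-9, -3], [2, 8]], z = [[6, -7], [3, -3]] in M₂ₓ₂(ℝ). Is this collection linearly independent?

linearly dependent

Write each element as a coordinate vector in ℝ⁴ using {E₁₁, E₁₂, E₂₁, E₂₂}.
One vector is a scalar multiple of another, so the set is dependent.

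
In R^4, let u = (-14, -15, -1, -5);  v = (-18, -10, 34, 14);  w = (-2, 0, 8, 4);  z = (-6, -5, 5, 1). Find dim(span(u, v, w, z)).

Row-reduce the 4×4 matrix with these as rows.
The echelon form has 2 nonzero rows, so the rank is 2.

dim = 2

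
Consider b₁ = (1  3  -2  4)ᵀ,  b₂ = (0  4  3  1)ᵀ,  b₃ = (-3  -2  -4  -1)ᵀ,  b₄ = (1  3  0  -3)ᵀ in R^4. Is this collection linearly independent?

linearly independent

The matrix [b₁|b₂|b₃|b₄] has determinant 353.
A nonzero determinant means the columns are linearly independent.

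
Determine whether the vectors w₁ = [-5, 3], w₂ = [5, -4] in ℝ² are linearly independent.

linearly independent

Form the 2×2 matrix with these as columns; its determinant is 5.
A nonzero determinant means the columns are linearly independent.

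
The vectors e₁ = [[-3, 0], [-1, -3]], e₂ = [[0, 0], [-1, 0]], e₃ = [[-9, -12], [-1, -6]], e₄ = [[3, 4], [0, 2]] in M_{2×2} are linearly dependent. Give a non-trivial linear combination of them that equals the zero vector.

e₂ - e₃ - 3e₄ = 0

Pass to coordinate vectors relative to the basis {E₁₁, E₁₂, E₂₁, E₂₂}.
Set up α₁e₁ + … + α₄e₄ = 0 and solve the homogeneous system.
A generator of the null space is (0, 1, -1, -3).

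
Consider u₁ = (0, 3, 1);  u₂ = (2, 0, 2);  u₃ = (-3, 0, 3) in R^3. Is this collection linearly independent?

linearly independent

The matrix [u₁|u₂|u₃] has determinant -36.
A nonzero determinant means the columns are linearly independent.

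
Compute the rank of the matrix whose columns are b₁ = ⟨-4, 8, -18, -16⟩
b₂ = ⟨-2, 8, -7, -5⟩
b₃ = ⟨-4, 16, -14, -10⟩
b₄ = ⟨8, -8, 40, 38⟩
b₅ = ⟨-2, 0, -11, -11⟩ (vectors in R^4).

2

Form the matrix with b₁, b₂, b₃, b₄, b₅ as columns and reduce.
Reduction leaves 2 leading entries, giving rank 2.
(With 5 elements in a 4-dimensional space the rank is at most 4.)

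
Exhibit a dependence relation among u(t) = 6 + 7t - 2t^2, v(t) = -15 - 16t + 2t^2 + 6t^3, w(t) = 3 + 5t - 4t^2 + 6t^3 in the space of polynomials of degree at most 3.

Pass to coordinate vectors relative to the basis {1, t, …, t^3}.
Write the vectors as columns of a matrix and find a nonzero vector in its null space.
One solution (up to scaling) is (3, 1, -1).

3u + v - w = 0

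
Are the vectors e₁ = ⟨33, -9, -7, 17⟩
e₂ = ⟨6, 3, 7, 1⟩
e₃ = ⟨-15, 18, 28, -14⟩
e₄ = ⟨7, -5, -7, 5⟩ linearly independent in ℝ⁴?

linearly dependent

Row-reduce the matrix whose columns are e₁, e₂, e₃, e₄.
The reduction yields 2 nonzero rows, so the rank is 2.
Since rank 2 < 4, the set is linearly dependent.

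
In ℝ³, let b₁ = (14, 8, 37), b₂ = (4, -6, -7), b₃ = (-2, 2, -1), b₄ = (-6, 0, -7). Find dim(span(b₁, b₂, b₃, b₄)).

Form the matrix with b₁, b₂, b₃, b₄ as columns and reduce.
The echelon form has 3 nonzero rows, so the rank is 3.
(With 4 elements in a 3-dimensional space the rank is at most 3.)

dim = 3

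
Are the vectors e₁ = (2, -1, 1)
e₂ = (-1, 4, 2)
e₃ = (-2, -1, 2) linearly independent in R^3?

The matrix [e₁|e₂|e₃] has determinant 31.
A nonzero determinant means the columns are linearly independent.

linearly independent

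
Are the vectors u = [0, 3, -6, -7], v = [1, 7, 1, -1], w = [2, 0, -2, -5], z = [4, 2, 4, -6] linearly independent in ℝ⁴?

Place the vectors as rows of a 4×4 matrix and reduce to echelon form.
The reduction yields 4 nonzero rows, so the rank is 4.
Since rank = 4 (the number of vectors), the set is linearly independent.

linearly independent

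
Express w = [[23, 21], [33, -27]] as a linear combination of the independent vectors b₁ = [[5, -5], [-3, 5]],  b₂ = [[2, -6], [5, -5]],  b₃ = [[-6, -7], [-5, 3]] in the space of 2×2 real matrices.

w = -b₁ + 2b₂ - 4b₃

Take coordinate vectors relative to {E₁₁, E₁₂, E₂₁, E₂₂}.
Set up the augmented matrix [b₁ | b₂ | b₃ | w] and row-reduce.
The system has the unique solution (α₁, α₂, α₃) = (-1, 2, -4).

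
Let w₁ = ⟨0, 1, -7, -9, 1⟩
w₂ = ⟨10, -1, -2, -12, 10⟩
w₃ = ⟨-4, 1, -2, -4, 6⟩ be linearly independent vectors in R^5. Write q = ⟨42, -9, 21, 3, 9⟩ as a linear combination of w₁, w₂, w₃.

q = -3w₁ + 3w₂ - 3w₃

Set up the augmented matrix [w₁ | w₂ | w₃ | q] and row-reduce.
The system has the unique solution (c₁, c₂, c₃) = (-3, 3, -3).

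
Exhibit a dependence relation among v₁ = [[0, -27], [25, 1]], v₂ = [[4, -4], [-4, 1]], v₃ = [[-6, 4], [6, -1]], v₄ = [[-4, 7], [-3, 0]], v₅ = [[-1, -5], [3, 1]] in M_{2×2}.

v₁ - 2v₂ - 3v₃ + 3v₄ - 2v₅ = 0

Write each element as a vector in ℝ⁴ using {E₁₁, E₁₂, E₂₁, E₂₂}.
Row-reduce the matrix with v₁, v₂, v₃, v₄, v₅ as columns; the null space gives the coefficients.
The free variable yields coefficients (1, -2, -3, 3, -2) (any nonzero multiple also works).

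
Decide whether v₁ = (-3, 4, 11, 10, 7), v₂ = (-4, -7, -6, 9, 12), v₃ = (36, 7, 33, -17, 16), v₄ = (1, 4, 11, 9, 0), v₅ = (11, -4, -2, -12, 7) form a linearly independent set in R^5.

linearly dependent

The matrix [v₁|v₂|v₃|v₄|v₅] has determinant 0.
A zero determinant means the columns are linearly dependent.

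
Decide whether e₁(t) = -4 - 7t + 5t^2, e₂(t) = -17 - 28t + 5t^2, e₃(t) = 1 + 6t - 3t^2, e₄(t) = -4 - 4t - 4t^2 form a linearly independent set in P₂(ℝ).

linearly dependent

Write each element as a coordinate vector in ℝ³ using {1, t, t^2}.
There are 4 vectors in a 3-dimensional space, so they cannot be linearly independent.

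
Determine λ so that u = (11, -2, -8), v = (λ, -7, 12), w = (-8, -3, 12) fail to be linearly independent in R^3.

λ = -7/3

Dependence holds iff the 3×3 matrix [u v w] is singular.
The determinant works out to 48*λ + 112.
Setting this to zero gives λ = -7/3.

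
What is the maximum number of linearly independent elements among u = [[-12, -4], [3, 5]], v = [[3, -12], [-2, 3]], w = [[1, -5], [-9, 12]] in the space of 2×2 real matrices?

Pass to coordinate vectors with respect to the basis {E₁₁, E₁₂, E₂₁, E₂₂}.
Apply Gaussian elimination to the matrix whose rows are u, v, w.
The echelon form has 3 nonzero rows, so the rank is 3.

3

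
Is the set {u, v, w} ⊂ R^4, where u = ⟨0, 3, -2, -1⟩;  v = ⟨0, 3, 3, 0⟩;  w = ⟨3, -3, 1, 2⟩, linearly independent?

Place the vectors as rows of a 3×4 matrix and reduce to echelon form.
The reduction yields 3 nonzero rows, so the rank is 3.
Since rank = 3 (the number of vectors), the set is linearly independent.

linearly independent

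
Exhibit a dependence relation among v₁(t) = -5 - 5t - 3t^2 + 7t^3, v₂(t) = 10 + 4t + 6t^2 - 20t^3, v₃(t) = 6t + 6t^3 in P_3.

Take coordinates with respect to {1, t, …, t^3}.
Row-reduce the matrix with v₁, v₂, v₃ as columns; the null space gives the coefficients.
The free variable yields coefficients (2, 1, 1) (any nonzero multiple also works).

2v₁ + v₂ + v₃ = 0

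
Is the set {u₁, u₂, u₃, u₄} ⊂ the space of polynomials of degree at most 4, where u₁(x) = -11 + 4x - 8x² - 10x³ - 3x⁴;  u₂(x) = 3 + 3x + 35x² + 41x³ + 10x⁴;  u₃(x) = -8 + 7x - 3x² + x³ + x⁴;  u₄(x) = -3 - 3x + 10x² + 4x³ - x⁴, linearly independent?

linearly dependent

Write each element as a coordinate vector in ℝ⁵ using {1, x, …, x⁴}.
Place the vectors as rows of a 4×5 matrix and reduce to echelon form.
The reduction yields 3 nonzero rows, so the rank is 3.
Since rank 3 < 4, the set is linearly dependent.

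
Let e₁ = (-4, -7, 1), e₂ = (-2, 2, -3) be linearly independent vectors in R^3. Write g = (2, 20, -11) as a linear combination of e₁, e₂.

g = -2e₁ + 3e₂

Write g = a₁e₁ + a₂e₂ and equate components.
Row-reducing the augmented matrix gives the unique coefficients (a₁, a₂) = (-2, 3).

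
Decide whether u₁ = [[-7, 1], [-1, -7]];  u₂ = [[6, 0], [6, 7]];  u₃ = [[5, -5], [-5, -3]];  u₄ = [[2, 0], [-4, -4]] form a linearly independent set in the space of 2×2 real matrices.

Take coordinates with respect to the standard basis {E₁₁, E₁₂, E₂₁, E₂₂}.
Place the vectors as rows of a 4×4 matrix and reduce to echelon form.
The reduction yields 4 nonzero rows, so the rank is 4.
Since rank = 4 (the number of vectors), the set is linearly independent.

linearly independent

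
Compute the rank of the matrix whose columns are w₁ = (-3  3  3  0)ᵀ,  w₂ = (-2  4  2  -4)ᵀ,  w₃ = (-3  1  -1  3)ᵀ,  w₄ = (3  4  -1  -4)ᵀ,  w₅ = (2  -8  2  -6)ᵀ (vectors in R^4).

rank 4

Row-reduce the 5×4 matrix with these as rows.
Reduction leaves 4 leading entries, giving rank 4.
(With 5 elements in a 4-dimensional space the rank is at most 4.)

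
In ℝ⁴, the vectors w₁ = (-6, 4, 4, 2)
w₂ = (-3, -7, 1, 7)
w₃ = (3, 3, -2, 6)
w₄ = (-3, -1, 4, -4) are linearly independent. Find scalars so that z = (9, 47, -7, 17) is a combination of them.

z = 3w₁ - 3w₂ + 4w₃ - 2w₄

Write z = α₁w₁ + … + α₄w₄ and equate components.
Back-substitution yields (α₁, …, α₄) = (3, -3, 4, -2).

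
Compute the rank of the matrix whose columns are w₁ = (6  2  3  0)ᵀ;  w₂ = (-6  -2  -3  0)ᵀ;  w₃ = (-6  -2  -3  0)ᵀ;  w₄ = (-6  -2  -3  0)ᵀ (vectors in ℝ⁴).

Row-reduce the 4×4 matrix with these as rows.
Reduction leaves 1 leading entry, giving rank 1.

rank 1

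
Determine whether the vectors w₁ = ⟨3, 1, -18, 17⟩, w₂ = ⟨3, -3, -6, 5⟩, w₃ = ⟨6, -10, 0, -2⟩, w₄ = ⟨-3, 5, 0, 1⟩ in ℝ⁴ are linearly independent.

linearly dependent

Row-reduce the matrix whose columns are w₁, w₂, w₃, w₄.
The reduction yields 2 nonzero rows, so the rank is 2.
Since rank 2 < 4, the set is linearly dependent.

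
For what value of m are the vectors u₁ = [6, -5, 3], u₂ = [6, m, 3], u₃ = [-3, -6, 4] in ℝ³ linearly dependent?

The vectors are dependent exactly when the determinant of the matrix with rows u₁, u₂, u₃ vanishes.
The determinant works out to 33*m + 165.
This vanishes exactly when m = -5.

m = -5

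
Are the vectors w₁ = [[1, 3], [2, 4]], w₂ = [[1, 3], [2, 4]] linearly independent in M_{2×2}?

linearly dependent

Write each element as a coordinate vector in ℝ⁴ using {E₁₁, E₁₂, E₂₁, E₂₂}.
Row-reduce the matrix whose columns are w₁, w₂.
The reduction yields 1 nonzero row, so the rank is 1.
Since rank 1 < 2, the set is linearly dependent.
Indeed w₁ - w₂ = 0.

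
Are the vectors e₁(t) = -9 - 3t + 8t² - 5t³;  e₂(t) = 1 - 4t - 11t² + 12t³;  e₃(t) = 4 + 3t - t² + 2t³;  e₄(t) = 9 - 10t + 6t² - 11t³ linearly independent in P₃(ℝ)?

linearly independent

Take coordinates with respect to the standard basis {1, t, …, t³}.
Place the vectors as rows of a 4×4 matrix and reduce to echelon form.
The reduction yields 4 nonzero rows, so the rank is 4.
Since rank = 4 (the number of vectors), the set is linearly independent.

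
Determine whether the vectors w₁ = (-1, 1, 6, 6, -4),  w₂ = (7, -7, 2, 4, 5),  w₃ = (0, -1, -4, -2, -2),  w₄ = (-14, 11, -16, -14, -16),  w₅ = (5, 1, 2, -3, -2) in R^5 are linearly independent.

Row-reduce the matrix whose columns are w₁, w₂, w₃, w₄, w₅.
The reduction yields 4 nonzero rows, so the rank is 4.
Since rank 4 < 5, the set is linearly dependent.

linearly dependent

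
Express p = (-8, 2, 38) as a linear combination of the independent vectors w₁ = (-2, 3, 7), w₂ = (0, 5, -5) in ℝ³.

Since w₁, w₂ are independent, the coefficients expressing p are uniquely determined by a linear system.
Row-reducing the augmented matrix gives the unique coefficients (a₁, a₂) = (4, -2).

p = 4w₁ - 2w₂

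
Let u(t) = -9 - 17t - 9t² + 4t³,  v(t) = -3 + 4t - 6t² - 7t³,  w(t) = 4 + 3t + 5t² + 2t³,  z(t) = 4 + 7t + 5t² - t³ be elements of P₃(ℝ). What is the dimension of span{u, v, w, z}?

3

Pass to coordinate vectors with respect to the basis {1, t, …, t³}.
Apply Gaussian elimination to the matrix whose rows are u, v, w, z.
Exactly 3 pivots survive; hence the rank is 3.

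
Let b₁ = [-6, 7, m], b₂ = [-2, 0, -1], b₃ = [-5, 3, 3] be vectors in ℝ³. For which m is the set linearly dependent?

m = 59/6

The set is linearly dependent precisely when det[b₁; b₂; b₃] = 0.
The determinant works out to 59 - 6*m.
Setting this to zero gives m = 59/6.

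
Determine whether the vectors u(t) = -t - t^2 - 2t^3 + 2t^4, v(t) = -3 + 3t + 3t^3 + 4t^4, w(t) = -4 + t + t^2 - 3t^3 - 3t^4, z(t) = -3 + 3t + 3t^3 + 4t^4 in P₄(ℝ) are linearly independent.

linearly dependent

Write each element as a coordinate vector in ℝ⁵ using {1, t, …, t^4}.
Two of the vectors are equal, giving an immediate dependence.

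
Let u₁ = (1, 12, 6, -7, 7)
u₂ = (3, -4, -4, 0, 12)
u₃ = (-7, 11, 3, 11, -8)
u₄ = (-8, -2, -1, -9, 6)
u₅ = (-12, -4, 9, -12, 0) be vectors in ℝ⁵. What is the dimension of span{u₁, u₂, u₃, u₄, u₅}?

Row-reduce the 5×5 matrix with these as rows.
Reduction leaves 5 leading entries, giving rank 5.

dim = 5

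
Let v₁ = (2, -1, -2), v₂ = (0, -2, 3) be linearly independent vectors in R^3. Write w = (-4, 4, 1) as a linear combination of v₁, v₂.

w = -2v₁ - v₂

Set up the augmented matrix [v₁ | v₂ | w] and row-reduce.
The system has the unique solution (a₁, a₂) = (-2, -1).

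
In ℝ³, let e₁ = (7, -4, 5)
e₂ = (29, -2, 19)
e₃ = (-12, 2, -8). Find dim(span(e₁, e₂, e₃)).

dim = 2

Row-reduce the 3×3 matrix with these as rows.
The echelon form has 2 nonzero rows, so the rank is 2.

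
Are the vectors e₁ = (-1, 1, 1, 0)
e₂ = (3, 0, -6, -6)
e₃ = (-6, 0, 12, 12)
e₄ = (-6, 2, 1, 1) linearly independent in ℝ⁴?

linearly dependent

One vector is a scalar multiple of another, so the set is dependent.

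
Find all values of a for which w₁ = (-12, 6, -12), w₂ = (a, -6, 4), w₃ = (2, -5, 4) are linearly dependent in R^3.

a = 4/3

The set is linearly dependent precisely when det[w₁; w₂; w₃] = 0.
Cofactor expansion gives det = 36*a - 48.
This vanishes exactly when a = 4/3.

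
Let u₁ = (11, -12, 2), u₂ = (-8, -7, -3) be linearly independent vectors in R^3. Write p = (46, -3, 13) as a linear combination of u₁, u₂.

p = 2u₁ - 3u₂

Since u₁, u₂ are independent, the coefficients expressing p are uniquely determined by a linear system.
Row-reducing the augmented matrix gives the unique coefficients (a₁, a₂) = (2, -3).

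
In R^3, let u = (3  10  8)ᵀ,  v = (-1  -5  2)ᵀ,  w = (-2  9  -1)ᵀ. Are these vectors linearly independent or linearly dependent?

Row-reduce the matrix whose columns are u, v, w.
The reduction yields 3 nonzero rows, so the rank is 3.
Since rank = 3 (the number of vectors), the set is linearly independent.

linearly independent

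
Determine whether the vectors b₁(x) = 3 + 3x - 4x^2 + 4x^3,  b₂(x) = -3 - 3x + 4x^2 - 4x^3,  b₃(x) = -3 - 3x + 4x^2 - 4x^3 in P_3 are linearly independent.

linearly dependent

Write each element as a coordinate vector in ℝ⁴ using {1, x, …, x^3}.
Place the vectors as rows of a 3×4 matrix and reduce to echelon form.
The reduction yields 1 nonzero row, so the rank is 1.
Since rank 1 < 3, the set is linearly dependent.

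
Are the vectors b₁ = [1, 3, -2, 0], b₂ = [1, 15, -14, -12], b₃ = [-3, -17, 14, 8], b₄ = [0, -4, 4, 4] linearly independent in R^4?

The matrix [b₁|b₂|b₃|b₄] has determinant 0.
A zero determinant means the columns are linearly dependent.
Indeed 7b₁ + 2b₂ + 3b₃ = 0.

linearly dependent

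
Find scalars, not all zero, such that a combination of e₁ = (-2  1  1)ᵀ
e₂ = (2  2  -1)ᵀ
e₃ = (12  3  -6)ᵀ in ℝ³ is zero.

3e₁ - 3e₂ + e₃ = 0

Row-reduce the matrix with e₁, e₂, e₃ as columns; the null space gives the coefficients.
The free variable yields coefficients (3, -3, 1) (any nonzero multiple also works).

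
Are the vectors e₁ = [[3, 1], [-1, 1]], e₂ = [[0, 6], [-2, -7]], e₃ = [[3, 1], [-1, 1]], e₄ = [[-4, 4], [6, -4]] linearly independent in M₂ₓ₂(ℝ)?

linearly dependent

Write each element as a coordinate vector in ℝ⁴ using {E₁₁, E₁₂, E₂₁, E₂₂}.
Two of the vectors are equal, giving an immediate dependence.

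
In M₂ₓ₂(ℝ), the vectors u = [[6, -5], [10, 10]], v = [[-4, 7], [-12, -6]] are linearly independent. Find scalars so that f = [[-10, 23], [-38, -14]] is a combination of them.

f = u + 4v

Take coordinate vectors relative to {E₁₁, E₁₂, E₂₁, E₂₂}.
Solve the system with u, v as columns and f as the right-hand side.
Row-reducing the augmented matrix gives the unique coefficients (α₁, α₂) = (1, 4).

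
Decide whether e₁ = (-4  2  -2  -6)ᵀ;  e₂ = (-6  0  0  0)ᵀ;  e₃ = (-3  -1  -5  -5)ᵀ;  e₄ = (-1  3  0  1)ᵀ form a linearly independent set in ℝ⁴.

linearly independent

The matrix [e₁|e₂|e₃|e₄] has determinant -432.
A nonzero determinant means the columns are linearly independent.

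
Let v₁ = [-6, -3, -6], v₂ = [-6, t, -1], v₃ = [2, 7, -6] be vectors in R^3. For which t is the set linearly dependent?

The set is linearly dependent precisely when det[v₁; v₂; v₃] = 0.
The determinant works out to 48*t + 324.
Solving 48*t + 324 = 0 yields t = -27/4.

t = -27/4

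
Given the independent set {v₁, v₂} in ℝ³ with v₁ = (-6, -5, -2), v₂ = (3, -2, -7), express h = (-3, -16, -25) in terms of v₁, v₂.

Write h = c₁v₁ + c₂v₂ and equate components.
Row-reducing the augmented matrix gives the unique coefficients (c₁, c₂) = (2, 3).

h = 2v₁ + 3v₂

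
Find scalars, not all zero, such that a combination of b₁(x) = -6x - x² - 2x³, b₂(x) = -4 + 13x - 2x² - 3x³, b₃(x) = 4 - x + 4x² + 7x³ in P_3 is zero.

2b₁ + b₂ + b₃ = 0

Write each element as a vector in ℝ⁴ using {1, x, …, x³}.
Row-reduce the matrix with b₁, b₂, b₃ as columns; the null space gives the coefficients.
The free variable yields coefficients (2, 1, 1) (any nonzero multiple also works).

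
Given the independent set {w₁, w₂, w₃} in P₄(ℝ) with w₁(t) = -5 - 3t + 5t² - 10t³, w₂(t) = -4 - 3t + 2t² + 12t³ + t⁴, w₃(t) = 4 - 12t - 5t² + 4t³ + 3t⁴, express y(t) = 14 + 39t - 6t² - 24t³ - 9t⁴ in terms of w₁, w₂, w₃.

Identify each element with its coordinate vector in ℝ⁵ via {1, t, …, t⁴}.
Since w₁, w₂, w₃ are independent, the coefficients expressing y are uniquely determined by a linear system.
Back-substitution yields (a₁, a₂, a₃) = (-2, -3, -2).

y = -2w₁ - 3w₂ - 2w₃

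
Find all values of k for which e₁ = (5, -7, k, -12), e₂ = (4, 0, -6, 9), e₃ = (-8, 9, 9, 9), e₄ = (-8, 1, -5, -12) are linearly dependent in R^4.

k = 22/3

Dependence holds iff the 4×4 matrix [e₁ e₂ e₃ e₄] is singular.
Cofactor expansion gives det = 108*k - 792.
Solving 108*k - 792 = 0 yields k = 22/3.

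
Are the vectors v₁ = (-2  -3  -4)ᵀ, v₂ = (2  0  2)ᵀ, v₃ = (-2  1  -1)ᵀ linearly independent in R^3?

The matrix [v₁|v₂|v₃] has determinant 2.
A nonzero determinant means the columns are linearly independent.

linearly independent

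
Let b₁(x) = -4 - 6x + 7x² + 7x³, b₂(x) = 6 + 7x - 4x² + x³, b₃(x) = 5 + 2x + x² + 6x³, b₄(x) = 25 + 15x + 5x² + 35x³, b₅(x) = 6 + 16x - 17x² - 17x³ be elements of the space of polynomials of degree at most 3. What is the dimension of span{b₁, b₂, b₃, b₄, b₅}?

Use coordinates relative to {1, x, …, x³}.
Put the 4×5 matrix [b₁|b₂|b₃|b₄|b₅] into echelon form.
Exactly 3 pivots survive; hence the rank is 3.
(With 5 elements in a 4-dimensional space the rank is at most 4.)

dim = 3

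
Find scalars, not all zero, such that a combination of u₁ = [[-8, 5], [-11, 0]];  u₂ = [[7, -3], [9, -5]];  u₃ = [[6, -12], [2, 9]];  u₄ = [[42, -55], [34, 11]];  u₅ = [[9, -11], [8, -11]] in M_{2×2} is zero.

Pass to coordinate vectors relative to the basis {E₁₁, E₁₂, E₂₁, E₂₂}.
Set up α₁u₁ + … + α₅u₅ = 0 and solve the homogeneous system.
The free variable yields coefficients (1, -1, -3, 1, -1) (any nonzero multiple also works).

u₁ - u₂ - 3u₃ + u₄ - u₅ = 0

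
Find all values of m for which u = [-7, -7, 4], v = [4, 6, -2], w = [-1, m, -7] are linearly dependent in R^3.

Dependence holds iff the 3×3 matrix [u v w] is singular.
Cofactor expansion gives det = 2*m + 108.
Solving 2*m + 108 = 0 yields m = -54.

m = -54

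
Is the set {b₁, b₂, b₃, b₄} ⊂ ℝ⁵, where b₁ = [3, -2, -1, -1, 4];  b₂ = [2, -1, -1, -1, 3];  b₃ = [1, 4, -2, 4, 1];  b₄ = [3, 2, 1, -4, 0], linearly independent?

linearly independent

Row-reduce the matrix whose columns are b₁, b₂, b₃, b₄.
The reduction yields 4 nonzero rows, so the rank is 4.
Since rank = 4 (the number of vectors), the set is linearly independent.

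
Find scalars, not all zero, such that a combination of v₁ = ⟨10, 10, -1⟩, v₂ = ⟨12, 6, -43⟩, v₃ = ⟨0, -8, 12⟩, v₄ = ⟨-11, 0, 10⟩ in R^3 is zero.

v₁ + v₂ + 2v₃ + 2v₄ = 0

Row-reduce the matrix with v₁, v₂, v₃, v₄ as columns; the null space gives the coefficients.
One solution (up to scaling) is (1, 1, 2, 2).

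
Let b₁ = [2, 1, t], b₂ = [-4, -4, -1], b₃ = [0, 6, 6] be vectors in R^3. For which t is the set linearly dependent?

t = -1/2

Place the vectors as rows of a 3×3 matrix; dependence ⇔ determinant zero.
Expanding, det = -24*t - 12.
Solving -24*t - 12 = 0 yields t = -1/2.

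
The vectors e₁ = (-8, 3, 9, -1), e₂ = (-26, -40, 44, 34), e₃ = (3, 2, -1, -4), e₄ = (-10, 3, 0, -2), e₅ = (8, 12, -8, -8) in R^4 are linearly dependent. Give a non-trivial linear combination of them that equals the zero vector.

Solve the homogeneous system with e₁, e₂, e₃, e₄, e₅ as columns by row-reducing the coefficient matrix.
One solution (up to scaling) is (2, -1, -2, -2, -3).

2e₁ - e₂ - 2e₃ - 2e₄ - 3e₅ = 0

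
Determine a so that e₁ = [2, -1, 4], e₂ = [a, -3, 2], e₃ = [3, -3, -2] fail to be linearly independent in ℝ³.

a = 27/7

Dependence holds iff the 3×3 matrix [e₁ e₂ e₃] is singular.
Cofactor expansion gives det = 54 - 14*a.
Setting this to zero gives a = 27/7.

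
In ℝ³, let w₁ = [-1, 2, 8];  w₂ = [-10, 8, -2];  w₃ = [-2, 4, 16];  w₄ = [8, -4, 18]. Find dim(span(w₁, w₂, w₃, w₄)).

dim = 2

Put the 3×4 matrix [w₁|w₂|w₃|w₄] into echelon form.
Reduction leaves 2 leading entries, giving rank 2.
(With 4 elements in a 3-dimensional space the rank is at most 3.)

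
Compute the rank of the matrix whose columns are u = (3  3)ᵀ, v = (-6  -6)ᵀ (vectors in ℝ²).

Put the 2×2 matrix [u|v] into echelon form.
Reduction leaves 1 leading entry, giving rank 1.

rank 1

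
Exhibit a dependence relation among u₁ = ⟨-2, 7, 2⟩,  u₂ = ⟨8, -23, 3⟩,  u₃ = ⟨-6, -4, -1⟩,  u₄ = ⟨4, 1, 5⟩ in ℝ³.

Solve the homogeneous system with u₁, u₂, u₃, u₄ as columns by row-reducing the coefficient matrix.
The free variable yields coefficients (3, 1, -1, -2) (any nonzero multiple also works).

3u₁ + u₂ - u₃ - 2u₄ = 0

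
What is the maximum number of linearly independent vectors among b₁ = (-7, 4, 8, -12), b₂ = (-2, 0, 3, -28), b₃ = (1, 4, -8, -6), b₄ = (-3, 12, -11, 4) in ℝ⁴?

3

Form the matrix with b₁, b₂, b₃, b₄ as columns and reduce.
Exactly 3 pivots survive; hence the rank is 3.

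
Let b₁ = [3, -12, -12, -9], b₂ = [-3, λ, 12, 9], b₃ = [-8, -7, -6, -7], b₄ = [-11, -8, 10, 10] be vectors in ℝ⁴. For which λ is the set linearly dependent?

λ = 12

The vectors are dependent exactly when the determinant of the matrix with rows b₁, b₂, b₃, b₄ vanishes.
Cofactor expansion gives det = 6480 - 540*λ.
Setting this to zero gives λ = 12.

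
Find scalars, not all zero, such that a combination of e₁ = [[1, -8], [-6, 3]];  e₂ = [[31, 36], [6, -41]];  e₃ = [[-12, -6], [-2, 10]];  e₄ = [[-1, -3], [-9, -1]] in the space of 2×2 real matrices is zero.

Write each element as a vector in ℝ⁴ using {E₁₁, E₁₂, E₂₁, E₂₂}.
Row-reduce the matrix with e₁, e₂, e₃, e₄ as columns; the null space gives the coefficients.
A generator of the null space is (3, 1, 3, -2).

3e₁ + e₂ + 3e₃ - 2e₄ = 0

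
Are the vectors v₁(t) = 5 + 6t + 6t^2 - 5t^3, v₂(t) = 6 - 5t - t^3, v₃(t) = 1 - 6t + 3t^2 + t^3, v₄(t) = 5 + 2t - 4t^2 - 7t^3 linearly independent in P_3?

linearly independent

Write each element as a coordinate vector in ℝ⁴ using {1, t, …, t^3}.
Place the vectors as rows of a 4×4 matrix and reduce to echelon form.
The reduction yields 4 nonzero rows, so the rank is 4.
Since rank = 4 (the number of vectors), the set is linearly independent.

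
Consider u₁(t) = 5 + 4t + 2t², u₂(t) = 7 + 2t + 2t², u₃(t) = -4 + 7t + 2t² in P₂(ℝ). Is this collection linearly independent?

Write each element as a coordinate vector in ℝ³ using {1, t, t²}.
Row-reduce the matrix whose columns are u₁, u₂, u₃.
The reduction yields 3 nonzero rows, so the rank is 3.
Since rank = 3 (the number of vectors), the set is linearly independent.

linearly independent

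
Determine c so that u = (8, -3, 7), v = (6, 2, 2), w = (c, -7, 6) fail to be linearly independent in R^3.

c = 11/10

The vectors are dependent exactly when the determinant of the matrix with rows u, v, w vanishes.
Expanding, det = 22 - 20*c.
Setting this to zero gives c = 11/10.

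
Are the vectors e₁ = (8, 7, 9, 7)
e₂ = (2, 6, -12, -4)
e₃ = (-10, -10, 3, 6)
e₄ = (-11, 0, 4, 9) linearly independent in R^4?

Row-reduce the matrix whose columns are e₁, e₂, e₃, e₄.
The reduction yields 4 nonzero rows, so the rank is 4.
Since rank = 4 (the number of vectors), the set is linearly independent.

linearly independent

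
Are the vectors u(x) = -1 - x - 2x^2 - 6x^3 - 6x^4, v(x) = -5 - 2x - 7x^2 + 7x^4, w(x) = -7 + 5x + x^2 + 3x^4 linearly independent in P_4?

Write each element as a coordinate vector in ℝ⁵ using {1, x, …, x^4}.
Row-reduce the matrix whose columns are u, v, w.
The reduction yields 3 nonzero rows, so the rank is 3.
Since rank = 3 (the number of vectors), the set is linearly independent.

linearly independent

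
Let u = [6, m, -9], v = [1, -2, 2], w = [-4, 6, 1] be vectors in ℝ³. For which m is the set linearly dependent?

The vectors are dependent exactly when the determinant of the matrix with rows u, v, w vanishes.
The determinant works out to -9*m - 66.
Solving -9*m - 66 = 0 yields m = -22/3.

m = -22/3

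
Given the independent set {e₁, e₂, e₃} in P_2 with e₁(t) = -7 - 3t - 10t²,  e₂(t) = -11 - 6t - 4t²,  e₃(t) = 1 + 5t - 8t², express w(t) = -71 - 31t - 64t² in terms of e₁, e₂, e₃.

Identify each element with its coordinate vector in ℝ³ via {1, t, t²}.
Write w = α₁e₁ + … + α₃e₃ and equate components.
Back-substitution yields (α₁, α₂, α₃) = (4, 4, 1).

w = 4e₁ + 4e₂ + e₃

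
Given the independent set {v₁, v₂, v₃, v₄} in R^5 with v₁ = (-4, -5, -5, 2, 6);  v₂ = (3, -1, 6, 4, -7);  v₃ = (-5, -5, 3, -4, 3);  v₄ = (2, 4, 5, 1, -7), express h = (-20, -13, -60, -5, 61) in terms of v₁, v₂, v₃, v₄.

h = 3v₁ - 4v₂ - 2v₃ - 3v₄

Set up the augmented matrix [v₁ | v₂ | v₃ | v₄ | h] and row-reduce.
Row-reducing the augmented matrix gives the unique coefficients (α₁, …, α₄) = (3, -4, -2, -3).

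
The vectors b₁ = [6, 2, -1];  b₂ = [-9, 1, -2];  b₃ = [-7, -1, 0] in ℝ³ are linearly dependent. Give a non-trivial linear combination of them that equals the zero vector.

2b₁ - b₂ + 3b₃ = 0

Set up α₁b₁ + … + α₃b₃ = 0 and solve the homogeneous system.
A generator of the null space is (2, -1, 3).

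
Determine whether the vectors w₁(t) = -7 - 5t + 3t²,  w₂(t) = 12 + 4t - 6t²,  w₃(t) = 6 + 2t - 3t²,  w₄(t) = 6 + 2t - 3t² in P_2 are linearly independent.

linearly dependent

Take coordinates with respect to the standard basis {1, t, t²}.
There are 4 vectors in a 3-dimensional space, so they cannot be linearly independent.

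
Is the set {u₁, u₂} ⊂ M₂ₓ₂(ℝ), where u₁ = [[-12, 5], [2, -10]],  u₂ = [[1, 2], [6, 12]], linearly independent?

linearly independent

Take coordinates with respect to the standard basis {E₁₁, E₁₂, E₂₁, E₂₂}.
Place the vectors as rows of a 2×4 matrix and reduce to echelon form.
The reduction yields 2 nonzero rows, so the rank is 2.
Since rank = 2 (the number of vectors), the set is linearly independent.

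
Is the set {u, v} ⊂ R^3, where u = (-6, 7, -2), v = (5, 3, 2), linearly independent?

Row-reduce the matrix whose columns are u, v.
The reduction yields 2 nonzero rows, so the rank is 2.
Since rank = 2 (the number of vectors), the set is linearly independent.

linearly independent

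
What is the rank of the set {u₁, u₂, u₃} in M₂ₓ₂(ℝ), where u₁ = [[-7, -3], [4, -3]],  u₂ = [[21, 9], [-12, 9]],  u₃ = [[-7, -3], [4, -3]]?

Represent each element by its coordinate vector in ℝ⁴.
Form the matrix with u₁, u₂, u₃ as columns and reduce.
The echelon form has 1 nonzero row, so the rank is 1.

1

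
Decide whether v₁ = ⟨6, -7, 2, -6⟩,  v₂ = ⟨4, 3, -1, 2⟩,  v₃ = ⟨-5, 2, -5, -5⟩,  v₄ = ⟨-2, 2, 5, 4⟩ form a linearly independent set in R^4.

Row-reduce the matrix whose columns are v₁, v₂, v₃, v₄.
The reduction yields 4 nonzero rows, so the rank is 4.
Since rank = 4 (the number of vectors), the set is linearly independent.

linearly independent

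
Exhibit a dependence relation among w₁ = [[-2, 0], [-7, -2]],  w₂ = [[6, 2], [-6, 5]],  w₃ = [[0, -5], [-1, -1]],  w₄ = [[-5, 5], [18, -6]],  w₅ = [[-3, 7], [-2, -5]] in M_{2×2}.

Write each element as a vector in ℝ⁴ using {E₁₁, E₁₂, E₂₁, E₂₂}.
Set up α₁w₁ + … + α₅w₅ = 0 and solve the homogeneous system.
A generator of the null space is (2, 1, 0, 1, -1).

2w₁ + w₂ + w₄ - w₅ = 0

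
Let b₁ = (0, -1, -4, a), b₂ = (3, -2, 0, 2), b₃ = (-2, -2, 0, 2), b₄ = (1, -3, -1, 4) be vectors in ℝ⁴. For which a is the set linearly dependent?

a = 5

The vectors are dependent exactly when the determinant of the matrix with rows b₁, b₂, b₃, b₄ vanishes.
Cofactor expansion gives det = 50 - 10*a.
This vanishes exactly when a = 5.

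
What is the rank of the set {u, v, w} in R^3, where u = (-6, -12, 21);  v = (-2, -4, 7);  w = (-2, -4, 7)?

rank 1

Put the 3×3 matrix [u|v|w] into echelon form.
There is 1 pivot column, so rank = 1.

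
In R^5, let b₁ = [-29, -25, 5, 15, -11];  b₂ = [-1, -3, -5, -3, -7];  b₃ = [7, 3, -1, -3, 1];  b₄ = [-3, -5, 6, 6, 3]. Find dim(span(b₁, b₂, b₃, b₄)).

Row-reduce the 4×5 matrix with these as rows.
Reduction leaves 3 leading entries, giving rank 3.

3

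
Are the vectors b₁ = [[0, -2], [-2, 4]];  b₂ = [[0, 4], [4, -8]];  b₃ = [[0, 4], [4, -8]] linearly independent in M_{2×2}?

Write each element as a coordinate vector in ℝ⁴ using {E₁₁, E₁₂, E₂₁, E₂₂}.
One vector is a scalar multiple of another, so the set is dependent.

linearly dependent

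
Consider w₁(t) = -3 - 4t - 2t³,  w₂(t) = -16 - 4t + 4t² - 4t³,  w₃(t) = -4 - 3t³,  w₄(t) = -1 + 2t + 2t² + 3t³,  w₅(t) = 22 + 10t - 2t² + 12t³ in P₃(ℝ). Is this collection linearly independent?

linearly dependent

Take coordinates with respect to the standard basis {1, t, …, t³}.
There are 5 vectors in a 4-dimensional space, so they cannot be linearly independent.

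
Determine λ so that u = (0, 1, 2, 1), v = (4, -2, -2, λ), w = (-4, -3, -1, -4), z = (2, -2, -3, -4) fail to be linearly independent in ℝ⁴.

λ = -6

The set is linearly dependent precisely when det[u; v; w; z] = 0.
Expanding, det = 14*λ + 84.
Setting this to zero gives λ = -6.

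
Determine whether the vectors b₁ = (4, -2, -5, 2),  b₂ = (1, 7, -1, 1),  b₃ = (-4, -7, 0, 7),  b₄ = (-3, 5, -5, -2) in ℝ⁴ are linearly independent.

Place the vectors as rows of a 4×4 matrix and reduce to echelon form.
The reduction yields 4 nonzero rows, so the rank is 4.
Since rank = 4 (the number of vectors), the set is linearly independent.

linearly independent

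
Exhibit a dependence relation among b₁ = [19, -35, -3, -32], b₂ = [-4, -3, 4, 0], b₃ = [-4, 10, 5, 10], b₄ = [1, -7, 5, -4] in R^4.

b₁ + 2b₂ + 2b₃ - 3b₄ = 0

Set up α₁b₁ + … + α₄b₄ = 0 and solve the homogeneous system.
A generator of the null space is (1, 2, 2, -3).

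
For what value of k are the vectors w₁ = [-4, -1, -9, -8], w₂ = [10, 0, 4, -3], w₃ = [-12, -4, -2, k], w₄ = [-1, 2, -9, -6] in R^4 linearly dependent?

Dependence holds iff the 4×4 matrix [w₁ w₂ w₃ w₄] is singular.
The determinant works out to 234*k - 234.
Setting this to zero gives k = 1.

k = 1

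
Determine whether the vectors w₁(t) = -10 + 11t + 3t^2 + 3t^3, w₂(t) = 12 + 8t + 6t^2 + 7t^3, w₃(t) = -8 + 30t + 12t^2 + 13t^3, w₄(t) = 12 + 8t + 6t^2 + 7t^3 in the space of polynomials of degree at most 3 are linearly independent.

Take coordinates with respect to the standard basis {1, t, …, t^3}.
Two of the vectors are equal, giving an immediate dependence.

linearly dependent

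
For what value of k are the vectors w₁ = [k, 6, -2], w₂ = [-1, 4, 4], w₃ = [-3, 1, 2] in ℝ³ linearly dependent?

Place the vectors as rows of a 3×3 matrix; dependence ⇔ determinant zero.
Cofactor expansion gives det = 4*k - 82.
Solving 4*k - 82 = 0 yields k = 41/2.

k = 41/2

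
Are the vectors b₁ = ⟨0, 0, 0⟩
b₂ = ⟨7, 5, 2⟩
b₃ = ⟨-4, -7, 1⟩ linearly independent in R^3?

linearly dependent

One of the vectors is the zero vector, so the set is linearly dependent.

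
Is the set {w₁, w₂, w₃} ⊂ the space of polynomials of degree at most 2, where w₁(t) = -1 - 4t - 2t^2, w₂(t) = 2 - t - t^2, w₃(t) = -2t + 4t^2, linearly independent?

linearly independent

Write each element as a coordinate vector in ℝ³ using {1, t, t^2}.
The matrix [w₁|w₂|w₃] has determinant 46.
A nonzero determinant means the columns are linearly independent.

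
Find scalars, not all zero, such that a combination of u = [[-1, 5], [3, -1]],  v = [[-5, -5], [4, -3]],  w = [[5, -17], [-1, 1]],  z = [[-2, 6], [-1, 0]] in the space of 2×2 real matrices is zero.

Write each element as a vector in ℝ⁴ using {E₁₁, E₁₂, E₂₁, E₂₂}.
Write the vectors as columns of a matrix and find a nonzero vector in its null space.
A generator of the null space is (1, 0, 1, 2).

u + w + 2z = 0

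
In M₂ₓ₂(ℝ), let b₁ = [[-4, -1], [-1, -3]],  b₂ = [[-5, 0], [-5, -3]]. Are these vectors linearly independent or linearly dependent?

Write each element as a coordinate vector in ℝ⁴ using {E₁₁, E₁₂, E₂₁, E₂₂}.
Place the vectors as rows of a 2×4 matrix and reduce to echelon form.
The reduction yields 2 nonzero rows, so the rank is 2.
Since rank = 2 (the number of vectors), the set is linearly independent.

linearly independent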